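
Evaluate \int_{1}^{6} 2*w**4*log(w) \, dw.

Integrate by parts once (u = ln w, dv = 2*w**4 dw).
An antiderivative is F(w) = 2*w**5*(5*log(w) - 1)/25.
Then F(6) - F(1) = (-15552/25 + 15552*log(6)/5) - (-2/25) = -622 + 15552*log(6)/5.

-622 + 15552*log(6)/5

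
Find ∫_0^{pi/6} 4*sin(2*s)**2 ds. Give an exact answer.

Use the identity sin^2(2*s) = (1 - cos(4*s))/2.
An antiderivative is F(s) = 2*s - sin(4*s)/2.
Then F(pi/6) - F(0) = (-sqrt(3)/4 + pi/3) - (0) = -sqrt(3)/4 + pi/3.

-sqrt(3)/4 + pi/3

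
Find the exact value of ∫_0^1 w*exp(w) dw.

1

Integrate by parts once (u = w, dv = exp(w) dw).
An antiderivative is F(w) = (w - 1)*exp(w).
Then F(1) - F(0) = (0) - (-1) = 1.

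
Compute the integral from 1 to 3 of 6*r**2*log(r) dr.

Integrate by parts once (u = ln r, dv = 6*r**2 dr).
An antiderivative is F(r) = 2*r**3*(3*log(r) - 1)/3.
Then F(3) - F(1) = (-18 + 54*log(3)) - (-2/3) = -52/3 + 54*log(3).

-52/3 + 54*log(3)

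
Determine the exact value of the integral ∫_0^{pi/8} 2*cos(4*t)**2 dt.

Use the identity cos^2(4*t) = (1 + cos(8*t))/2.
An antiderivative is F(t) = t + sin(8*t)/8.
Then F(pi/8) - F(0) = (pi/8) - (0) = pi/8.

pi/8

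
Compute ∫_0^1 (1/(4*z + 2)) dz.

log(3)/4

An antiderivative is F(z) = log(4*z + 2)/4.
Then F(1) - F(0) = (log(6)/4) - (log(2)/4) = log(3)/4.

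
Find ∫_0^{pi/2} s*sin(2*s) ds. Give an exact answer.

Integrate by parts once (u = s, dv = sin(2*s) ds).
An antiderivative is F(s) = -s*cos(2*s)/2 + sin(2*s)/4.
Then F(pi/2) - F(0) = (pi/4) - (0) = pi/4.

pi/4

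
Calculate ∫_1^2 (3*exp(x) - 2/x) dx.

An antiderivative is F(x) = 3*exp(x) - 2*log(x).
Then F(2) - F(1) = (-log(4) + 3*exp(2)) - (3*exp(1)) = -3*exp(1) - log(4) + 3*exp(2).

-3*exp(1) - log(4) + 3*exp(2)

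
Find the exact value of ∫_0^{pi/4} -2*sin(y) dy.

-2 + sqrt(2)

An antiderivative is F(y) = 2*cos(y).
Then F(pi/4) - F(0) = (sqrt(2)) - (2) = -2 + sqrt(2).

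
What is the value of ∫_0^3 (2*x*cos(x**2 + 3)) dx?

Let u = x**2 + 3, so du = 2*x dx. When x = 0, u = 3; when x = 3, u = 12.
The integral becomes ∫ cos(u) du from 3 to 12, with antiderivative sin(u).
Back in x: F(x) = sin(x**2 + 3).
Then F(3) - F(0) = (sin(12)) - (sin(3)) = sin(12) - sin(3).

sin(12) - sin(3)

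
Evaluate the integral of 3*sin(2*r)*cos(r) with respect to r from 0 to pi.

4

Use the identity sin(2*r)cos(r) = [sin(3*r) + sin(r)]/2.
An antiderivative is F(r) = -3*cos(r)/2 - cos(3*r)/2.
Then F(pi) - F(0) = (2) - (-2) = 4.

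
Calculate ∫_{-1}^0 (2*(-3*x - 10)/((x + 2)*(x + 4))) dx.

Factor the denominator: x**2 + 6*x + 8 = (x + 4)(x + 2).
Partial fractions: 2*(-3*x - 10)/((x + 2)*(x + 4)) = -2/(x + 4) - 4/(x + 2).
An antiderivative is F(x) = -4*log(x + 2) - 2*log(x + 4).
Then F(0) - F(-1) = (-8*log(2)) - (-log(9)) = -8*log(2) + 2*log(3).

-8*log(2) + 2*log(3)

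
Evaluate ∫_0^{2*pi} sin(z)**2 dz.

pi

Use the identity sin^2(z) = (1 - cos(2*z))/2.
An antiderivative is F(z) = z/2 - sin(2*z)/4.
Then F(2*pi) - F(0) = (pi) - (0) = pi.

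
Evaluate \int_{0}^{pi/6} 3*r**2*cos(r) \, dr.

Integrate by parts twice (u = r^2, dv = 3*cos(r) dr).
An antiderivative is F(r) = 3*r**2*sin(r) + 6*r*cos(r) - 6*sin(r).
Then F(pi/6) - F(0) = (-3 + pi**2/24 + sqrt(3)*pi/2) - (0) = -3 + pi**2/24 + sqrt(3)*pi/2.

-3 + pi**2/24 + sqrt(3)*pi/2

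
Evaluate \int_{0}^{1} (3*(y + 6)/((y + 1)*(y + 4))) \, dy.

-2*log(5) + 9*log(2)

Factor the denominator: y**2 + 5*y + 4 = (y + 4)(y + 1).
Partial fractions: 3*(y + 6)/((y + 1)*(y + 4)) = -2/(y + 4) + 5/(y + 1).
An antiderivative is F(y) = 5*log(y + 1) - 2*log(y + 4).
Then F(1) - F(0) = (log(32/25)) - (-log(16)) = -2*log(5) + 9*log(2).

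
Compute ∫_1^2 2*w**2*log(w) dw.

Integrate by parts once (u = ln w, dv = 2*w**2 dw).
An antiderivative is F(w) = 2*w**3*(3*log(w) - 1)/9.
Then F(2) - F(1) = (-16/9 + 16*log(2)/3) - (-2/9) = -14/9 + 16*log(2)/3.

-14/9 + 16*log(2)/3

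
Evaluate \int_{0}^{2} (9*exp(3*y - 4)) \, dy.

-(3 - 3*exp(6))*exp(-4)

Let u = 3*y - 4, so du = 3 dy. When y = 0, u = -4; when y = 2, u = 2.
The integral becomes 3·∫ exp(u) du from -4 to 2, with antiderivative 3*exp(u).
Back in y: F(y) = 3*exp(3*y - 4).
Then F(2) - F(0) = (3*exp(2)) - (3*exp(-4)) = -(3 - 3*exp(6))*exp(-4).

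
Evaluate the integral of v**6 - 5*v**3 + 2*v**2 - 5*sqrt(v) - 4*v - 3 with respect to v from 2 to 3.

By the power rule, an antiderivative is F(v) = v**7/7 - 5*v**4/4 - 10*v**(3/2)/3 + 2*v**3/3 - 2*v**2 - 3*v.
Then F(3) - F(2) = (5661/28 - 10*sqrt(3)) - (-218/21 - 20*sqrt(2)/3) = -10*sqrt(3) + 20*sqrt(2)/3 + 17855/84.

-10*sqrt(3) + 20*sqrt(2)/3 + 17855/84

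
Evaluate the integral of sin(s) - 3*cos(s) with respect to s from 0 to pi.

An antiderivative is F(s) = -3*sin(s) - cos(s).
Then F(pi) - F(0) = (1) - (-1) = 2.

2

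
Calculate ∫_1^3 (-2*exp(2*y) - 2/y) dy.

An antiderivative is F(y) = -exp(2*y) - 2*log(y).
Then F(3) - F(1) = (-exp(6) - log(9)) - (-exp(2)) = -exp(6) - log(9) + exp(2).

-exp(6) - log(9) + exp(2)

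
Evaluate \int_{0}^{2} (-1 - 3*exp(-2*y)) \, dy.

-7/2 + 3*exp(-4)/2

An antiderivative is F(y) = -y + 3*exp(-2*y)/2.
Then F(2) - F(0) = (-2 + 3*exp(-4)/2) - (3/2) = -7/2 + 3*exp(-4)/2.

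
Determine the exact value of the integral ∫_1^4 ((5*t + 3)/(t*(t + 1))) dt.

Factor the denominator: t**2 + t = (t + 1)t.
Partial fractions: (5*t + 3)/(t*(t + 1)) = 2/(t + 1) + 3/t.
An antiderivative is F(t) = 3*log(t) + 2*log(t + 1).
Then F(4) - F(1) = (2*log(5) + 6*log(2)) - (log(4)) = 4*log(2) + 2*log(5).

4*log(2) + 2*log(5)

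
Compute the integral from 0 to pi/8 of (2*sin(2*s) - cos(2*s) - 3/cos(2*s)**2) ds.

-3*sqrt(2)/4 - 1/2

An antiderivative is F(s) = -sin(2*s)/2 - cos(2*s) - 3*tan(2*s)/2.
Then F(pi/8) - F(0) = (-3/2 - 3*sqrt(2)/4) - (-1) = -3*sqrt(2)/4 - 1/2.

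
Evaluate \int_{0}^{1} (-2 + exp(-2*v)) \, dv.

An antiderivative is F(v) = -2*v - exp(-2*v)/2.
Then F(1) - F(0) = (-2 - exp(-2)/2) - (-1/2) = -3/2 - exp(-2)/2.

-3/2 - exp(-2)/2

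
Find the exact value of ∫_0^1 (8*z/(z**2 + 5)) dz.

-4*log(5) + 4*log(2) + 4*log(3)

Let u = z**2 + 5, so du = 2*z dz. When z = 0, u = 5; when z = 1, u = 6.
The integral becomes 4·∫ 1/u du from 5 to 6, with antiderivative 4*log(u).
Back in z: F(z) = 4*log(z**2 + 5).
Then F(1) - F(0) = (4*log(2) + 4*log(3)) - (4*log(5)) = -4*log(5) + 4*log(2) + 4*log(3).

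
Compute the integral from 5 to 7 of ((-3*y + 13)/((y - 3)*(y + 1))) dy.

-7*log(2) + 4*log(3)

Factor the denominator: y**2 - 2*y - 3 = (y + 1)(y - 3).
Partial fractions: (-3*y + 13)/((y - 3)*(y + 1)) = -4/(y + 1) + 1/(y - 3).
An antiderivative is F(y) = log(y - 3) - 4*log(y + 1).
Then F(7) - F(5) = (-10*log(2)) - (-4*log(3) - 3*log(2)) = -7*log(2) + 4*log(3).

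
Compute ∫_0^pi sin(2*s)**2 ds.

Use the identity sin^2(2*s) = (1 - cos(4*s))/2.
An antiderivative is F(s) = s/2 - sin(4*s)/8.
Then F(pi) - F(0) = (pi/2) - (0) = pi/2.

pi/2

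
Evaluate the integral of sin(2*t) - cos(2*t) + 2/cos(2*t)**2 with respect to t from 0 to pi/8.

3/2 - sqrt(2)/2

An antiderivative is F(t) = -sin(2*t)/2 - cos(2*t)/2 + tan(2*t).
Then F(pi/8) - F(0) = (1 - sqrt(2)/2) - (-1/2) = 3/2 - sqrt(2)/2.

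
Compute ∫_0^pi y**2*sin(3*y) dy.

Integrate by parts twice (u = y^2, dv = sin(3*y) dy).
An antiderivative is F(y) = -y**2*cos(3*y)/3 + 2*y*sin(3*y)/9 + 2*cos(3*y)/27.
Then F(pi) - F(0) = (-2/27 + pi**2/3) - (2/27) = -4/27 + pi**2/3.

-4/27 + pi**2/3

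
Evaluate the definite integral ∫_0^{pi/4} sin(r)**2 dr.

Use the identity sin^2(r) = (1 - cos(2*r))/2.
An antiderivative is F(r) = r/2 - sin(2*r)/4.
Then F(pi/4) - F(0) = (-1/4 + pi/8) - (0) = -1/4 + pi/8.

-1/4 + pi/8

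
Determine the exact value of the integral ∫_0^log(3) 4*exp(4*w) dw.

80

Let u = exp(w), so du = exp(w) dw. When w = 0, u = 1; when w = log(3), u = 3.
The integral becomes 4·∫ u**3 du from 1 to 3, with antiderivative u**4.
Back in w: F(w) = exp(4*w).
Then F(log(3)) - F(0) = (81) - (1) = 80.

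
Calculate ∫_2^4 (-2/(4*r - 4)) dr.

An antiderivative is F(r) = -log(4*r - 4)/2.
Then F(4) - F(2) = (-log(12)/2) - (-log(2)) = -log(12)/2 + log(2).

-log(12)/2 + log(2)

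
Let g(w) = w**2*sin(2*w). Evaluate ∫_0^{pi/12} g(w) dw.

Integrate by parts twice (u = w^2, dv = sin(2*w) dw).
An antiderivative is F(w) = -w**2*cos(2*w)/2 + w*sin(2*w)/2 + cos(2*w)/4.
Then F(pi/12) - F(0) = (-sqrt(3)*pi**2/576 + pi/48 + sqrt(3)/8) - (1/4) = -1/4 - sqrt(3)*pi**2/576 + pi/48 + sqrt(3)/8.

-1/4 - sqrt(3)*pi**2/576 + pi/48 + sqrt(3)/8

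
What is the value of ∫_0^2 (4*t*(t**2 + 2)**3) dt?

Let u = t**2 + 2, so du = 2*t dt. When t = 0, u = 2; when t = 2, u = 6.
The integral becomes 2·∫ u**3 du from 2 to 6, with antiderivative u**4/2.
Back in t: F(t) = (t**2 + 2)**4/2.
Then F(2) - F(0) = (648) - (8) = 640.

640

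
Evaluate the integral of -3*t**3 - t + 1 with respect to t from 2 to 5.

-1857/4

By the power rule, an antiderivative is F(t) = -3*t**4/4 - t**2/2 + t.
Then F(5) - F(2) = (-1905/4) - (-12) = -1857/4.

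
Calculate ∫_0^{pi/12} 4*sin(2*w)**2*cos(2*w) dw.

Let u = sin(2*w), so du = 2*cos(2*w) dw. When w = 0, u = 0; when w = pi/12, u = 1/2.
The integral becomes 2·∫ u**2 du from 0 to 1/2, with antiderivative 2*u**3/3.
Back in w: F(w) = 2*sin(2*w)**3/3.
Then F(pi/12) - F(0) = (1/12) - (0) = 1/12.

1/12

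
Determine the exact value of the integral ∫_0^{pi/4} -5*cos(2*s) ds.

An antiderivative is F(s) = -5*sin(2*s)/2.
Then F(pi/4) - F(0) = (-5/2) - (0) = -5/2.

-5/2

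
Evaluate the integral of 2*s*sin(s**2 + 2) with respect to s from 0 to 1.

Let u = s**2 + 2, so du = 2*s ds. When s = 0, u = 2; when s = 1, u = 3.
The integral becomes ∫ sin(u) du from 2 to 3, with antiderivative -cos(u).
Back in s: F(s) = -cos(s**2 + 2).
Then F(1) - F(0) = (-cos(3)) - (-cos(2)) = cos(2) - cos(3).

cos(2) - cos(3)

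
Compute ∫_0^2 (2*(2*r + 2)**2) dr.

208/3

Let u = 2*r + 2, so du = 2 dr. When r = 0, u = 2; when r = 2, u = 6.
The integral becomes ∫ u**2 du from 2 to 6, with antiderivative u**3/3.
Back in r: F(r) = (2*r + 2)**3/3.
Then F(2) - F(0) = (72) - (8/3) = 208/3.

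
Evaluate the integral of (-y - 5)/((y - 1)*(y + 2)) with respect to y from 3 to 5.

log(7/20)

Factor the denominator: y**2 + y - 2 = (y + 2)(y - 1).
Partial fractions: (-y - 5)/((y - 1)*(y + 2)) = 1/(y + 2) - 2/(y - 1).
An antiderivative is F(y) = -2*log(y - 1) + log(y + 2).
Then F(5) - F(3) = (log(7/16)) - (log(5/4)) = log(7/20).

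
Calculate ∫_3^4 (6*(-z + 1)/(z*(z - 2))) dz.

-9*log(2) + 3*log(3)

Factor the denominator: z**2 - 2*z = z(z - 2).
Partial fractions: 6*(-z + 1)/(z*(z - 2)) = -3/z - 3/(z - 2).
An antiderivative is F(z) = -3*log(z) - 3*log(z - 2).
Then F(4) - F(3) = (-9*log(2)) - (-log(27)) = -9*log(2) + 3*log(3).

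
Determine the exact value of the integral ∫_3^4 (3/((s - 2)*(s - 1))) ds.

Factor the denominator: s**2 - 3*s + 2 = (s - 1)(s - 2).
Partial fractions: 3/((s - 2)*(s - 1)) = -3/(s - 1) + 3/(s - 2).
An antiderivative is F(s) = 3*log(s - 2) - 3*log(s - 1).
Then F(4) - F(3) = (log(8/27)) - (-log(8)) = log(64/27).

log(64/27)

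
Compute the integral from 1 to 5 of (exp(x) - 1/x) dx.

An antiderivative is F(x) = exp(x) - log(x).
Then F(5) - F(1) = (-log(5) + exp(5)) - (exp(1)) = -exp(1) - log(5) + exp(5).

-exp(1) - log(5) + exp(5)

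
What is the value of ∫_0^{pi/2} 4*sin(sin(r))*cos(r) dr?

4 - 4*cos(1)

Let u = sin(r), so du = cos(r) dr. When r = 0, u = 0; when r = pi/2, u = 1.
The integral becomes 4·∫ sin(u) du from 0 to 1, with antiderivative -4*cos(u).
Back in r: F(r) = -4*cos(sin(r)).
Then F(pi/2) - F(0) = (-4*cos(1)) - (-4) = 4 - 4*cos(1).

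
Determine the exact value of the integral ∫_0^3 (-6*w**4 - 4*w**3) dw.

-1863/5

By the power rule, an antiderivative is F(w) = -6*w**5/5 - w**4.
Then F(3) - F(0) = (-1863/5) - (0) = -1863/5.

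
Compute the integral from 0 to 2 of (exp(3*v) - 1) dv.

-7/3 + exp(6)/3

An antiderivative is F(v) = exp(3*v)/3 - v.
Then F(2) - F(0) = (-2 + exp(6)/3) - (1/3) = -7/3 + exp(6)/3.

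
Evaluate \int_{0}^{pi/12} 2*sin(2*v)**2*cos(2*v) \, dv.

1/24

Let u = sin(2*v), so du = 2*cos(2*v) dv. When v = 0, u = 0; when v = pi/12, u = 1/2.
The integral becomes ∫ u**2 du from 0 to 1/2, with antiderivative u**3/3.
Back in v: F(v) = sin(2*v)**3/3.
Then F(pi/12) - F(0) = (1/24) - (0) = 1/24.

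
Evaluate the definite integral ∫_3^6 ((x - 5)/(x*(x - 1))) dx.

-4*log(5) + 9*log(2)

Factor the denominator: x**2 - x = x(x - 1).
Partial fractions: (x - 5)/(x*(x - 1)) = 5/x - 4/(x - 1).
An antiderivative is F(x) = 5*log(x) - 4*log(x - 1).
Then F(6) - F(3) = (-4*log(5) + 5*log(2) + 5*log(3)) - (-4*log(2) + 5*log(3)) = -4*log(5) + 9*log(2).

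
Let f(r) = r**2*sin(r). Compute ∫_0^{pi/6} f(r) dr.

-2 - sqrt(3)*pi**2/72 + pi/6 + sqrt(3)

Integrate by parts twice (u = r^2, dv = sin(r) dr).
An antiderivative is F(r) = -r**2*cos(r) + 2*r*sin(r) + 2*cos(r).
Then F(pi/6) - F(0) = (-sqrt(3)*pi**2/72 + pi/6 + sqrt(3)) - (2) = -2 - sqrt(3)*pi**2/72 + pi/6 + sqrt(3).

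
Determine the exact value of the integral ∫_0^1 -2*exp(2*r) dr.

An antiderivative is F(r) = -exp(2*r).
Then F(1) - F(0) = (-exp(2)) - (-1) = 1 - exp(2).

1 - exp(2)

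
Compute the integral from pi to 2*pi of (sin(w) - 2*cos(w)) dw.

-2

An antiderivative is F(w) = -2*sin(w) - cos(w).
Then F(2*pi) - F(pi) = (-1) - (1) = -2.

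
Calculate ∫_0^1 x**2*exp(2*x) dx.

-1/4 + exp(2)/4

Integrate by parts twice (u = x^2, dv = exp(2*x) dx).
An antiderivative is F(x) = (2*x**2 - 2*x + 1)*exp(2*x)/4.
Then F(1) - F(0) = (exp(2)/4) - (1/4) = -1/4 + exp(2)/4.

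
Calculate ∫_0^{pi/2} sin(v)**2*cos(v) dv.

1/3

Let u = sin(v), so du = cos(v) dv. When v = 0, u = 0; when v = pi/2, u = 1.
The integral becomes ∫ u**2 du from 0 to 1, with antiderivative u**3/3.
Back in v: F(v) = sin(v)**3/3.
Then F(pi/2) - F(0) = (1/3) - (0) = 1/3.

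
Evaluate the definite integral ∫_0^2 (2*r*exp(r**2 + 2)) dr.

-exp(2) + exp(6)

Let u = r**2 + 2, so du = 2*r dr. When r = 0, u = 2; when r = 2, u = 6.
The integral becomes ∫ exp(u) du from 2 to 6, with antiderivative exp(u).
Back in r: F(r) = exp(r**2 + 2).
Then F(2) - F(0) = (exp(6)) - (exp(2)) = -exp(2) + exp(6).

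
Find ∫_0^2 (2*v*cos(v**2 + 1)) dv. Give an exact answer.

sin(5) - sin(1)

Let u = v**2 + 1, so du = 2*v dv. When v = 0, u = 1; when v = 2, u = 5.
The integral becomes ∫ cos(u) du from 1 to 5, with antiderivative sin(u).
Back in v: F(v) = sin(v**2 + 1).
Then F(2) - F(0) = (sin(5)) - (sin(1)) = sin(5) - sin(1).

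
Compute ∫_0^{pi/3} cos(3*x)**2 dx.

Use the identity cos^2(3*x) = (1 + cos(6*x))/2.
An antiderivative is F(x) = x/2 + sin(6*x)/12.
Then F(pi/3) - F(0) = (pi/6) - (0) = pi/6.

pi/6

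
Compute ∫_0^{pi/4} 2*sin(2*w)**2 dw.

Use the identity sin^2(2*w) = (1 - cos(4*w))/2.
An antiderivative is F(w) = w - sin(4*w)/4.
Then F(pi/4) - F(0) = (pi/4) - (0) = pi/4.

pi/4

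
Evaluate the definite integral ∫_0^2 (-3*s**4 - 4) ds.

By the power rule, an antiderivative is F(s) = -3*s**5/5 - 4*s.
Then F(2) - F(0) = (-136/5) - (0) = -136/5.

-136/5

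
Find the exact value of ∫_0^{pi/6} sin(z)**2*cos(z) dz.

1/24

Let u = sin(z), so du = cos(z) dz. When z = 0, u = 0; when z = pi/6, u = 1/2.
The integral becomes ∫ u**2 du from 0 to 1/2, with antiderivative u**3/3.
Back in z: F(z) = sin(z)**3/3.
Then F(pi/6) - F(0) = (1/24) - (0) = 1/24.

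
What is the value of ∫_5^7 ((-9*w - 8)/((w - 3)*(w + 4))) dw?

Factor the denominator: w**2 + w - 12 = (w + 4)(w - 3).
Partial fractions: (-9*w - 8)/((w - 3)*(w + 4)) = -4/(w + 4) - 5/(w - 3).
An antiderivative is F(w) = -5*log(w - 3) - 4*log(w + 4).
Then F(7) - F(5) = (-4*log(11) - 10*log(2)) - (-8*log(3) - 5*log(2)) = -4*log(11) - 5*log(2) + 8*log(3).

-4*log(11) - 5*log(2) + 8*log(3)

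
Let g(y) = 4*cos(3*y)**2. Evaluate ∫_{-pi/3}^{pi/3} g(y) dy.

Use the identity cos^2(3*y) = (1 + cos(6*y))/2.
An antiderivative is F(y) = 2*y + sin(6*y)/3.
Then F(pi/3) - F(-pi/3) = (2*pi/3) - (-2*pi/3) = 4*pi/3.

4*pi/3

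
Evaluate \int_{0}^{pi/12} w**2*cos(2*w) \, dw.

-1/8 + pi**2/576 + sqrt(3)*pi/48

Integrate by parts twice (u = w^2, dv = cos(2*w) dw).
An antiderivative is F(w) = w**2*sin(2*w)/2 + w*cos(2*w)/2 - sin(2*w)/4.
Then F(pi/12) - F(0) = (-1/8 + pi**2/576 + sqrt(3)*pi/48) - (0) = -1/8 + pi**2/576 + sqrt(3)*pi/48.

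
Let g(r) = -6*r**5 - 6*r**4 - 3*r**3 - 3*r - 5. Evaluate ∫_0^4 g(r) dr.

By the power rule, an antiderivative is F(r) = -r**6 - 6*r**5/5 - 3*r**4/4 - 3*r**2/2 - 5*r.
Then F(4) - F(0) = (-27804/5) - (0) = -27804/5.

-27804/5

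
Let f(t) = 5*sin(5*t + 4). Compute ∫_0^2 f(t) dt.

Let u = 5*t + 4, so du = 5 dt. When t = 0, u = 4; when t = 2, u = 14.
The integral becomes ∫ sin(u) du from 4 to 14, with antiderivative -cos(u).
Back in t: F(t) = -cos(5*t + 4).
Then F(2) - F(0) = (-cos(14)) - (-cos(4)) = cos(4) - cos(14).

cos(4) - cos(14)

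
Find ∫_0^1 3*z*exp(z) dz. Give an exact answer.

Integrate by parts once (u = z, dv = 3*exp(z) dz).
An antiderivative is F(z) = (3*z - 3)*exp(z).
Then F(1) - F(0) = (0) - (-3) = 3.

3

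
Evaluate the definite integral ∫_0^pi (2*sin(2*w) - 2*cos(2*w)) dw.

0

An antiderivative is F(w) = -sin(2*w) - cos(2*w).
Then F(pi) - F(0) = (-1) - (-1) = 0.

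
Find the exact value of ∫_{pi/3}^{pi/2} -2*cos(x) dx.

An antiderivative is F(x) = -2*sin(x).
Then F(pi/2) - F(pi/3) = (-2) - (-sqrt(3)) = -2 + sqrt(3).

-2 + sqrt(3)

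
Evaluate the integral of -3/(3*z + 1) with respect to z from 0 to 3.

-log(10)

An antiderivative is F(z) = -log(3*z + 1).
Then F(3) - F(0) = (-log(10)) - (0) = -log(10).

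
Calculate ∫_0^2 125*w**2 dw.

Let u = 5*w, so du = 5 dw. When w = 0, u = 0; when w = 2, u = 10.
The integral becomes ∫ u**2 du from 0 to 10, with antiderivative u**3/3.
Back in w: F(w) = 125*w**3/3.
Then F(2) - F(0) = (1000/3) - (0) = 1000/3.

1000/3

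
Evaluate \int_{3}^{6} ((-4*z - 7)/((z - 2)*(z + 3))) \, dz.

Factor the denominator: z**2 + z - 6 = (z + 3)(z - 2).
Partial fractions: (-4*z - 7)/((z - 2)*(z + 3)) = -1/(z + 3) - 3/(z - 2).
An antiderivative is F(z) = -3*log(z - 2) - log(z + 3).
Then F(6) - F(3) = (-6*log(2) - 2*log(3)) - (-log(6)) = -log(96).

-log(96)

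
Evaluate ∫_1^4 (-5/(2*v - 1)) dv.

An antiderivative is F(v) = -5*log(2*v - 1)/2.
Then F(4) - F(1) = (-5*log(7)/2) - (0) = -5*log(7)/2.

-5*log(7)/2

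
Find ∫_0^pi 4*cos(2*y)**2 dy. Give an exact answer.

Use the identity cos^2(2*y) = (1 + cos(4*y))/2.
An antiderivative is F(y) = 2*y + sin(4*y)/2.
Then F(pi) - F(0) = (2*pi) - (0) = 2*pi.

2*pi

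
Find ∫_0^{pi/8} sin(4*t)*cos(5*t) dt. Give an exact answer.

Use the identity sin(4*t)cos(5*t) = [sin(9*t) + sin(-t)]/2.
An antiderivative is F(t) = cos(t)/2 - cos(9*t)/18.
Then F(pi/8) - F(0) = (5*sqrt(sqrt(2) + 2)/18) - (4/9) = -4/9 + 5*sqrt(sqrt(2) + 2)/18.

-4/9 + 5*sqrt(sqrt(2) + 2)/18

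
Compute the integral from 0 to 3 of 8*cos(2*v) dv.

4*sin(6)

Let u = 2*v, so du = 2 dv. When v = 0, u = 0; when v = 3, u = 6.
The integral becomes 4·∫ cos(u) du from 0 to 6, with antiderivative 4*sin(u).
Back in v: F(v) = 4*sin(2*v).
Then F(3) - F(0) = (4*sin(6)) - (0) = 4*sin(6).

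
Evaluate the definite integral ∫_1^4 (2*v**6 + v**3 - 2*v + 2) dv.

By the power rule, an antiderivative is F(v) = 2*v**7/7 + v**4/4 - v**2 + 2*v.
Then F(4) - F(1) = (33160/7) - (43/28) = 132597/28.

132597/28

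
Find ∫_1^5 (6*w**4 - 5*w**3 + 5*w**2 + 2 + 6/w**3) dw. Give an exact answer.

By the power rule, an antiderivative is F(w) = 6*w**5/5 - 5*w**4/4 + 5*w**3/3 + 2*w - 3/w**2.
Then F(5) - F(1) = (956089/300) - (37/60) = 238976/75.

238976/75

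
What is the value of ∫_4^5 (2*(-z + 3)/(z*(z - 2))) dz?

-3*log(5) + log(3) + 5*log(2)

Factor the denominator: z**2 - 2*z = z(z - 2).
Partial fractions: 2*(-z + 3)/(z*(z - 2)) = -3/z + 1/(z - 2).
An antiderivative is F(z) = -3*log(z) + log(z - 2).
Then F(5) - F(4) = (-3*log(5) + log(3)) - (-log(32)) = -3*log(5) + log(3) + 5*log(2).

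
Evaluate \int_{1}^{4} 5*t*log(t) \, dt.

-75/4 + 80*log(2)

Integrate by parts once (u = ln t, dv = 5*t dt).
An antiderivative is F(t) = 5*t**2*(2*log(t) - 1)/4.
Then F(4) - F(1) = (-20 + 80*log(2)) - (-5/4) = -75/4 + 80*log(2).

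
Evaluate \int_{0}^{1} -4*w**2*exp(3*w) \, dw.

8/27 - 20*exp(3)/27

Integrate by parts twice (u = w^2, dv = -4*exp(3*w) dw).
An antiderivative is F(w) = (-36*w**2 + 24*w - 8)*exp(3*w)/27.
Then F(1) - F(0) = (-20*exp(3)/27) - (-8/27) = 8/27 - 20*exp(3)/27.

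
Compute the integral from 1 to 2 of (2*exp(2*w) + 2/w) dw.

An antiderivative is F(w) = exp(2*w) + 2*log(w).
Then F(2) - F(1) = (log(4) + exp(4)) - (exp(2)) = -exp(2) + log(4) + exp(4).

-exp(2) + log(4) + exp(4)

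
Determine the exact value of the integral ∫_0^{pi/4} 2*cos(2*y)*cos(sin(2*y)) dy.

Let u = sin(2*y), so du = 2*cos(2*y) dy. When y = 0, u = 0; when y = pi/4, u = 1.
The integral becomes ∫ cos(u) du from 0 to 1, with antiderivative sin(u).
Back in y: F(y) = sin(sin(2*y)).
Then F(pi/4) - F(0) = (sin(1)) - (0) = sin(1).

sin(1)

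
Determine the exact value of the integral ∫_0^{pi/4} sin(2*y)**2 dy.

Use the identity sin^2(2*y) = (1 - cos(4*y))/2.
An antiderivative is F(y) = y/2 - sin(4*y)/8.
Then F(pi/4) - F(0) = (pi/8) - (0) = pi/8.

pi/8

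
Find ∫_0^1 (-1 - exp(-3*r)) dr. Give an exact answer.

-4/3 + exp(-3)/3

An antiderivative is F(r) = -r + exp(-3*r)/3.
Then F(1) - F(0) = (-1 + exp(-3)/3) - (1/3) = -4/3 + exp(-3)/3.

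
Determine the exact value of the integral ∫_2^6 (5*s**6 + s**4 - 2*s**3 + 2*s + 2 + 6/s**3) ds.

21085294/105

By the power rule, an antiderivative is F(s) = 5*s**7/7 + s**5/5 - s**4/2 + s**2 + 2*s - 3/s**2.
Then F(6) - F(2) = (84381949/420) - (13591/140) = 21085294/105.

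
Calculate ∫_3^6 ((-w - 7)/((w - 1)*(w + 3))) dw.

Factor the denominator: w**2 + 2*w - 3 = (w + 3)(w - 1).
Partial fractions: (-w - 7)/((w - 1)*(w + 3)) = 1/(w + 3) - 2/(w - 1).
An antiderivative is F(w) = -2*log(w - 1) + log(w + 3).
Then F(6) - F(3) = (log(9/25)) - (log(3/2)) = log(6/25).

log(6/25)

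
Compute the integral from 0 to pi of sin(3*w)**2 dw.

Use the identity sin^2(3*w) = (1 - cos(6*w))/2.
An antiderivative is F(w) = w/2 - sin(6*w)/12.
Then F(pi) - F(0) = (pi/2) - (0) = pi/2.

pi/2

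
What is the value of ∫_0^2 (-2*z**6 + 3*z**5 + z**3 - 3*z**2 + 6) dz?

24/7

By the power rule, an antiderivative is F(z) = -2*z**7/7 + z**6/2 + z**4/4 - z**3 + 6*z.
Then F(2) - F(0) = (24/7) - (0) = 24/7.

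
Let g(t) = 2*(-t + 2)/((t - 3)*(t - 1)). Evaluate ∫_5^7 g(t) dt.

-log(3)

Factor the denominator: t**2 - 4*t + 3 = (t - 1)(t - 3).
Partial fractions: 2*(-t + 2)/((t - 3)*(t - 1)) = -1/(t - 1) - 1/(t - 3).
An antiderivative is F(t) = -log(t - 3) - log(t - 1).
Then F(7) - F(5) = (-log(24)) - (-log(8)) = -log(3).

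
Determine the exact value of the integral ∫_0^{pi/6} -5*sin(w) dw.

-5 + 5*sqrt(3)/2

An antiderivative is F(w) = 5*cos(w).
Then F(pi/6) - F(0) = (5*sqrt(3)/2) - (5) = -5 + 5*sqrt(3)/2.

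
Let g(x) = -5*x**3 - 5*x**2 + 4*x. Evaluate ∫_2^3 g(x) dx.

By the power rule, an antiderivative is F(x) = -5*x**4/4 - 5*x**3/3 + 2*x**2.
Then F(3) - F(2) = (-513/4) - (-76/3) = -1235/12.

-1235/12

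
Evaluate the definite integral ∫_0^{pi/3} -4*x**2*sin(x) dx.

-4*sqrt(3)*pi/3 + 2*pi**2/9 + 4

Integrate by parts twice (u = x^2, dv = -4*sin(x) dx).
An antiderivative is F(x) = 4*x**2*cos(x) - 8*x*sin(x) - 8*cos(x).
Then F(pi/3) - F(0) = (-4*sqrt(3)*pi/3 - 4 + 2*pi**2/9) - (-8) = -4*sqrt(3)*pi/3 + 2*pi**2/9 + 4.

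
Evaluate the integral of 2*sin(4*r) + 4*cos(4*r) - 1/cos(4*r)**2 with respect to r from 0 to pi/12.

An antiderivative is F(r) = sin(4*r) - cos(4*r)/2 - tan(4*r)/4.
Then F(pi/12) - F(0) = (-1/4 + sqrt(3)/4) - (-1/2) = 1/4 + sqrt(3)/4.

1/4 + sqrt(3)/4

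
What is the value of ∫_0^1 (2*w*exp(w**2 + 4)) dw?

Let u = w**2 + 4, so du = 2*w dw. When w = 0, u = 4; when w = 1, u = 5.
The integral becomes ∫ exp(u) du from 4 to 5, with antiderivative exp(u).
Back in w: F(w) = exp(w**2 + 4).
Then F(1) - F(0) = (exp(5)) - (exp(4)) = -exp(4) + exp(5).

-exp(4) + exp(5)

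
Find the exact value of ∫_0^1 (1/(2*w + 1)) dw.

An antiderivative is F(w) = log(2*w + 1)/2.
Then F(1) - F(0) = (log(3)/2) - (0) = log(3)/2.

log(3)/2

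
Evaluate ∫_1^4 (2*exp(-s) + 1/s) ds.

(-2 + 2*exp(3) + log(4**exp(4)))*exp(-4)

An antiderivative is F(s) = log(s) - 2*exp(-s).
Then F(4) - F(1) = ((-2 + log(4**exp(4)))*exp(-4)) - (-2*exp(-1)) = (-2 + 2*exp(3) + log(4**exp(4)))*exp(-4).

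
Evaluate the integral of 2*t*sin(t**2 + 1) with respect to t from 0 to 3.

cos(1) - cos(10)

Let u = t**2 + 1, so du = 2*t dt. When t = 0, u = 1; when t = 3, u = 10.
The integral becomes ∫ sin(u) du from 1 to 10, with antiderivative -cos(u).
Back in t: F(t) = -cos(t**2 + 1).
Then F(3) - F(0) = (-cos(10)) - (-cos(1)) = cos(1) - cos(10).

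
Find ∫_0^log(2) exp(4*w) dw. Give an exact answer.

15/4

Let u = exp(w), so du = exp(w) dw. When w = 0, u = 1; when w = log(2), u = 2.
The integral becomes ∫ u**3 du from 1 to 2, with antiderivative u**4/4.
Back in w: F(w) = exp(4*w)/4.
Then F(log(2)) - F(0) = (4) - (1/4) = 15/4.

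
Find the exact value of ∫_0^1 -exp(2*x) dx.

An antiderivative is F(x) = -exp(2*x)/2.
Then F(1) - F(0) = (-exp(2)/2) - (-1/2) = 1/2 - exp(2)/2.

1/2 - exp(2)/2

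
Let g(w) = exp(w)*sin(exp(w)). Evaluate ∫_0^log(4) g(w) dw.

cos(1) - cos(4)

Let u = exp(w), so du = exp(w) dw. When w = 0, u = 1; when w = log(4), u = 4.
The integral becomes ∫ sin(u) du from 1 to 4, with antiderivative -cos(u).
Back in w: F(w) = -cos(exp(w)).
Then F(log(4)) - F(0) = (-cos(4)) - (-cos(1)) = cos(1) - cos(4).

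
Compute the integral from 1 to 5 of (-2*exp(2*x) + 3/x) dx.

An antiderivative is F(x) = -exp(2*x) + 3*log(x).
Then F(5) - F(1) = (-exp(10) + 3*log(5)) - (-exp(2)) = -exp(10) + 3*log(5) + exp(2).

-exp(10) + 3*log(5) + exp(2)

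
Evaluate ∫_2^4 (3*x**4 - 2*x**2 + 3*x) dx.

8638/15

By the power rule, an antiderivative is F(x) = 3*x**5/5 - 2*x**3/3 + 3*x**2/2.
Then F(4) - F(2) = (8936/15) - (298/15) = 8638/15.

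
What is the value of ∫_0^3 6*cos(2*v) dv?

Let u = 2*v, so du = 2 dv. When v = 0, u = 0; when v = 3, u = 6.
The integral becomes 3·∫ cos(u) du from 0 to 6, with antiderivative 3*sin(u).
Back in v: F(v) = 3*sin(2*v).
Then F(3) - F(0) = (3*sin(6)) - (0) = 3*sin(6).

3*sin(6)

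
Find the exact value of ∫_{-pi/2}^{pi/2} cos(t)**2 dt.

pi/2

Use the identity cos^2(t) = (1 + cos(2*t))/2.
An antiderivative is F(t) = t/2 + sin(2*t)/4.
Then F(pi/2) - F(-pi/2) = (pi/4) - (-pi/4) = pi/2.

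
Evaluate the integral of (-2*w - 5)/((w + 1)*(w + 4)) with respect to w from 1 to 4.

Factor the denominator: w**2 + 5*w + 4 = (w + 4)(w + 1).
Partial fractions: (-2*w - 5)/((w + 1)*(w + 4)) = -1/(w + 4) - 1/(w + 1).
An antiderivative is F(w) = -log(w + 1) - log(w + 4).
Then F(4) - F(1) = (-log(40)) - (-log(10)) = -log(4).

-log(4)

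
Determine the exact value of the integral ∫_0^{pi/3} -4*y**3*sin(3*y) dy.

4*pi*(6 - pi**2)/81

Integrate by parts 3 times (u = y^3, dv = -4*sin(3*y) dy).
An antiderivative is F(y) = 4*y**3*cos(3*y)/3 - 4*y**2*sin(3*y)/3 - 8*y*cos(3*y)/9 + 8*sin(3*y)/27.
Then F(pi/3) - F(0) = (4*pi*(6 - pi**2)/81) - (0) = 4*pi*(6 - pi**2)/81.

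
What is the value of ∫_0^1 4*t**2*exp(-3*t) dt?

8/27 - 68*exp(-3)/27

Integrate by parts twice (u = t^2, dv = 4*exp(-3*t) dt).
An antiderivative is F(t) = (-36*t**2 - 24*t - 8)*exp(-3*t)/27.
Then F(1) - F(0) = (-68*exp(-3)/27) - (-8/27) = 8/27 - 68*exp(-3)/27.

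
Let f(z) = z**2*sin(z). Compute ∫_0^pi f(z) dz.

Integrate by parts twice (u = z^2, dv = sin(z) dz).
An antiderivative is F(z) = -z**2*cos(z) + 2*z*sin(z) + 2*cos(z).
Then F(pi) - F(0) = (-2 + pi**2) - (2) = -4 + pi**2.

-4 + pi**2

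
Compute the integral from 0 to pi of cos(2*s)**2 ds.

pi/2

Use the identity cos^2(2*s) = (1 + cos(4*s))/2.
An antiderivative is F(s) = s/2 + sin(4*s)/8.
Then F(pi) - F(0) = (pi/2) - (0) = pi/2.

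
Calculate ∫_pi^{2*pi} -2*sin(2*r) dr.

An antiderivative is F(r) = cos(2*r).
Then F(2*pi) - F(pi) = (1) - (1) = 0.

0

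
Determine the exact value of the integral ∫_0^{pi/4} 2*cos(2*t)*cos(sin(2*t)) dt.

Let u = sin(2*t), so du = 2*cos(2*t) dt. When t = 0, u = 0; when t = pi/4, u = 1.
The integral becomes ∫ cos(u) du from 0 to 1, with antiderivative sin(u).
Back in t: F(t) = sin(sin(2*t)).
Then F(pi/4) - F(0) = (sin(1)) - (0) = sin(1).

sin(1)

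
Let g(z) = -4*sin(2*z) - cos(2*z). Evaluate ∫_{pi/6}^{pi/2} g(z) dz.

An antiderivative is F(z) = -sin(2*z)/2 + 2*cos(2*z).
Then F(pi/2) - F(pi/6) = (-2) - (1 - sqrt(3)/4) = -3 + sqrt(3)/4.

-3 + sqrt(3)/4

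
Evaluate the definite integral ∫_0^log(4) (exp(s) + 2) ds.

log(16) + 3

An antiderivative is F(s) = 2*s + exp(s).
Then F(log(4)) - F(0) = (4*log(2) + 4) - (1) = log(16) + 3.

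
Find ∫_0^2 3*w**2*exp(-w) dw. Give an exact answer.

6 - 30*exp(-2)

Integrate by parts twice (u = w^2, dv = 3*exp(-w) dw).
An antiderivative is F(w) = (-3*w**2 - 6*w - 6)*exp(-w).
Then F(2) - F(0) = (-30*exp(-2)) - (-6) = 6 - 30*exp(-2).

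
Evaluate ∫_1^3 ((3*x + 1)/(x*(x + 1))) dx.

Factor the denominator: x**2 + x = (x + 1)x.
Partial fractions: (3*x + 1)/(x*(x + 1)) = 2/(x + 1) + 1/x.
An antiderivative is F(x) = log(x) + 2*log(x + 1).
Then F(3) - F(1) = (log(48)) - (log(4)) = log(12).

log(12)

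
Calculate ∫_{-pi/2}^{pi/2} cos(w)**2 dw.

pi/2

Use the identity cos^2(w) = (1 + cos(2*w))/2.
An antiderivative is F(w) = w/2 + sin(2*w)/4.
Then F(pi/2) - F(-pi/2) = (pi/4) - (-pi/4) = pi/2.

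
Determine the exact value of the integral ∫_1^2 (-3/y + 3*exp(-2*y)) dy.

-3*log(2) - 3*exp(-4)/2 + 3*exp(-2)/2

An antiderivative is F(y) = -3*log(y) - 3*exp(-2*y)/2.
Then F(2) - F(1) = (-3*log(2) - 3*exp(-4)/2) - (-3*exp(-2)/2) = -3*log(2) - 3*exp(-4)/2 + 3*exp(-2)/2.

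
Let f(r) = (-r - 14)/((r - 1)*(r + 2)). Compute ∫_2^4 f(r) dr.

Factor the denominator: r**2 + r - 2 = (r + 2)(r - 1).
Partial fractions: (-r - 14)/((r - 1)*(r + 2)) = 4/(r + 2) - 5/(r - 1).
An antiderivative is F(r) = -5*log(r - 1) + 4*log(r + 2).
Then F(4) - F(2) = (log(16/3)) - (8*log(2)) = -log(48).

-log(48)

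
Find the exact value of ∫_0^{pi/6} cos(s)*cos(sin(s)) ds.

Let u = sin(s), so du = cos(s) ds. When s = 0, u = 0; when s = pi/6, u = 1/2.
The integral becomes ∫ cos(u) du from 0 to 1/2, with antiderivative sin(u).
Back in s: F(s) = sin(sin(s)).
Then F(pi/6) - F(0) = (sin(1/2)) - (0) = sin(1/2).

sin(1/2)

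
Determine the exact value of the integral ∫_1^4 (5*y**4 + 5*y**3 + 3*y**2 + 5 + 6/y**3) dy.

By the power rule, an antiderivative is F(y) = y**5 + 5*y**4/4 + y**3 + 5*y - 3/y**2.
Then F(4) - F(1) = (22845/16) - (21/4) = 22761/16.

22761/16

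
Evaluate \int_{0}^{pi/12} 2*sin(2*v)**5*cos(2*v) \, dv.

Let u = sin(2*v), so du = 2*cos(2*v) dv. When v = 0, u = 0; when v = pi/12, u = 1/2.
The integral becomes ∫ u**5 du from 0 to 1/2, with antiderivative u**6/6.
Back in v: F(v) = sin(2*v)**6/6.
Then F(pi/12) - F(0) = (1/384) - (0) = 1/384.

1/384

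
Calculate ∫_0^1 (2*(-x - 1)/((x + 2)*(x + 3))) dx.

-10*log(2) + 6*log(3)

Factor the denominator: x**2 + 5*x + 6 = (x + 3)(x + 2).
Partial fractions: 2*(-x - 1)/((x + 2)*(x + 3)) = -4/(x + 3) + 2/(x + 2).
An antiderivative is F(x) = 2*log(x + 2) - 4*log(x + 3).
Then F(1) - F(0) = (-8*log(2) + 2*log(3)) - (log(4/81)) = -10*log(2) + 6*log(3).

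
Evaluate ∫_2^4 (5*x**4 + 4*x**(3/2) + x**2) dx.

By the power rule, an antiderivative is F(x) = 8*x**(5/2)/5 + x**5 + x**3/3.
Then F(4) - F(2) = (16448/15) - (32*sqrt(2)/5 + 104/3) = 15928/15 - 32*sqrt(2)/5.

15928/15 - 32*sqrt(2)/5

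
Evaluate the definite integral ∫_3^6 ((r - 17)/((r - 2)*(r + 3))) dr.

-10*log(2) + 4*log(3)

Factor the denominator: r**2 + r - 6 = (r + 3)(r - 2).
Partial fractions: (r - 17)/((r - 2)*(r + 3)) = 4/(r + 3) - 3/(r - 2).
An antiderivative is F(r) = -3*log(r - 2) + 4*log(r + 3).
Then F(6) - F(3) = (-6*log(2) + 8*log(3)) - (4*log(2) + 4*log(3)) = -10*log(2) + 4*log(3).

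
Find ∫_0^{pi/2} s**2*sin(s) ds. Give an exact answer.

-2 + pi

Integrate by parts twice (u = s^2, dv = sin(s) ds).
An antiderivative is F(s) = -s**2*cos(s) + 2*s*sin(s) + 2*cos(s).
Then F(pi/2) - F(0) = (pi) - (2) = -2 + pi.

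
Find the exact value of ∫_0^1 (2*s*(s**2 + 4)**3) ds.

Let u = s**2 + 4, so du = 2*s ds. When s = 0, u = 4; when s = 1, u = 5.
The integral becomes ∫ u**3 du from 4 to 5, with antiderivative u**4/4.
Back in s: F(s) = (s**2 + 4)**4/4.
Then F(1) - F(0) = (625/4) - (64) = 369/4.

369/4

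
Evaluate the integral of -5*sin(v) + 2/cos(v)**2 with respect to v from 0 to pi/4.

-3 + 5*sqrt(2)/2

An antiderivative is F(v) = 5*cos(v) + 2*tan(v).
Then F(pi/4) - F(0) = (2 + 5*sqrt(2)/2) - (5) = -3 + 5*sqrt(2)/2.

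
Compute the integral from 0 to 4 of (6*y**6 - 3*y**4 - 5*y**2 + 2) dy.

1399688/105

By the power rule, an antiderivative is F(y) = 6*y**7/7 - 3*y**5/5 - 5*y**3/3 + 2*y.
Then F(4) - F(0) = (1399688/105) - (0) = 1399688/105.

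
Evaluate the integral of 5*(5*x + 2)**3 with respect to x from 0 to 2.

Let u = 5*x + 2, so du = 5 dx. When x = 0, u = 2; when x = 2, u = 12.
The integral becomes ∫ u**3 du from 2 to 12, with antiderivative u**4/4.
Back in x: F(x) = (5*x + 2)**4/4.
Then F(2) - F(0) = (5184) - (4) = 5180.

5180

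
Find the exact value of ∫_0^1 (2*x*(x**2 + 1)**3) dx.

15/4

Let u = x**2 + 1, so du = 2*x dx. When x = 0, u = 1; when x = 1, u = 2.
The integral becomes ∫ u**3 du from 1 to 2, with antiderivative u**4/4.
Back in x: F(x) = (x**2 + 1)**4/4.
Then F(1) - F(0) = (4) - (1/4) = 15/4.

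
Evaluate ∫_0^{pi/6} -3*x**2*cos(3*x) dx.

Integrate by parts twice (u = x^2, dv = -3*cos(3*x) dx).
An antiderivative is F(x) = -x**2*sin(3*x) - 2*x*cos(3*x)/3 + 2*sin(3*x)/9.
Then F(pi/6) - F(0) = (2/9 - pi**2/36) - (0) = 2/9 - pi**2/36.

2/9 - pi**2/36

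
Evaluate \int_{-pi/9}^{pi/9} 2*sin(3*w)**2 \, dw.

Use the identity sin^2(3*w) = (1 - cos(6*w))/2.
An antiderivative is F(w) = w - sin(6*w)/6.
Then F(pi/9) - F(-pi/9) = (-sqrt(3)/12 + pi/9) - (-pi/9 + sqrt(3)/12) = -sqrt(3)/6 + 2*pi/9.

-sqrt(3)/6 + 2*pi/9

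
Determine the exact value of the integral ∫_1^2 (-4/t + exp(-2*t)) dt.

An antiderivative is F(t) = -4*log(t) - exp(-2*t)/2.
Then F(2) - F(1) = (-4*log(2) - exp(-4)/2) - (-exp(-2)/2) = (-8*exp(4)*log(2) - 1 + exp(2))*exp(-4)/2.

(-8*exp(4)*log(2) - 1 + exp(2))*exp(-4)/2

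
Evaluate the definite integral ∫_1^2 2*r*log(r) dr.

Integrate by parts once (u = ln r, dv = 2*r dr).
An antiderivative is F(r) = r**2*(2*log(r) - 1)/2.
Then F(2) - F(1) = (-2 + log(16)) - (-1/2) = -3/2 + log(16).

-3/2 + log(16)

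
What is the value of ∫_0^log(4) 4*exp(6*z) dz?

Let u = exp(z), so du = exp(z) dz. When z = 0, u = 1; when z = log(4), u = 4.
The integral becomes 4·∫ u**5 du from 1 to 4, with antiderivative 2*u**6/3.
Back in z: F(z) = 2*exp(6*z)/3.
Then F(log(4)) - F(0) = (8192/3) - (2/3) = 2730.

2730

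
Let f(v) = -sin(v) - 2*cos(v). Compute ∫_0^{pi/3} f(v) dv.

An antiderivative is F(v) = -2*sin(v) + cos(v).
Then F(pi/3) - F(0) = (1/2 - sqrt(3)) - (1) = -sqrt(3) - 1/2.

-sqrt(3) - 1/2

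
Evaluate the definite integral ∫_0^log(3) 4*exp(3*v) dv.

Let u = exp(v), so du = exp(v) dv. When v = 0, u = 1; when v = log(3), u = 3.
The integral becomes 4·∫ u**2 du from 1 to 3, with antiderivative 4*u**3/3.
Back in v: F(v) = 4*exp(3*v)/3.
Then F(log(3)) - F(0) = (36) - (4/3) = 104/3.

104/3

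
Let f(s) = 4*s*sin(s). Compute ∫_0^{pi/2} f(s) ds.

4

Integrate by parts once (u = s, dv = 4*sin(s) ds).
An antiderivative is F(s) = -4*s*cos(s) + 4*sin(s).
Then F(pi/2) - F(0) = (4) - (0) = 4.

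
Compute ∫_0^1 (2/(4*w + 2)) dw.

An antiderivative is F(w) = log(4*w + 2)/2.
Then F(1) - F(0) = (log(6)/2) - (log(2)/2) = log(3)/2.

log(3)/2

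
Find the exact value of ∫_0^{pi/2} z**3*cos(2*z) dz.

Integrate by parts 3 times (u = z^3, dv = cos(2*z) dz).
An antiderivative is F(z) = z**3*sin(2*z)/2 + 3*z**2*cos(2*z)/4 - 3*z*sin(2*z)/4 - 3*cos(2*z)/8.
Then F(pi/2) - F(0) = (3/8 - 3*pi**2/16) - (-3/8) = 3/4 - 3*pi**2/16.

3/4 - 3*pi**2/16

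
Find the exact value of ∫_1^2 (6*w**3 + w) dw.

By the power rule, an antiderivative is F(w) = 3*w**4/2 + w**2/2.
Then F(2) - F(1) = (26) - (2) = 24.

24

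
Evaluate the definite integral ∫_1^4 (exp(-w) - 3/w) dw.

An antiderivative is F(w) = -3*log(w) - exp(-w).
Then F(4) - F(1) = (-6*log(2) - exp(-4)) - (-exp(-1)) = -6*log(2) - exp(-4) + exp(-1).

-6*log(2) - exp(-4) + exp(-1)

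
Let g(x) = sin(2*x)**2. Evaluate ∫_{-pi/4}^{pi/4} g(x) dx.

Use the identity sin^2(2*x) = (1 - cos(4*x))/2.
An antiderivative is F(x) = x/2 - sin(4*x)/8.
Then F(pi/4) - F(-pi/4) = (pi/8) - (-pi/8) = pi/4.

pi/4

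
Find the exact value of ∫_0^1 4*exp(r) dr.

An antiderivative is F(r) = 4*exp(r).
Then F(1) - F(0) = (4*E) - (4) = -4 + 4*E.

-4 + 4*E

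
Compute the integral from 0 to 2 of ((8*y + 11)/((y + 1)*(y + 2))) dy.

3*log(3) + 5*log(2)

Factor the denominator: y**2 + 3*y + 2 = (y + 2)(y + 1).
Partial fractions: (8*y + 11)/((y + 1)*(y + 2)) = 5/(y + 2) + 3/(y + 1).
An antiderivative is F(y) = 3*log(y + 1) + 5*log(y + 2).
Then F(2) - F(0) = (3*log(3) + 10*log(2)) - (log(32)) = 3*log(3) + 5*log(2).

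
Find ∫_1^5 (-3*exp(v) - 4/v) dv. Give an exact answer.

An antiderivative is F(v) = -3*exp(v) - 4*log(v).
Then F(5) - F(1) = (-3*exp(5) - 4*log(5)) - (-3*exp(1)) = -3*exp(5) - 4*log(5) + 3*exp(1).

-3*exp(5) - 4*log(5) + 3*exp(1)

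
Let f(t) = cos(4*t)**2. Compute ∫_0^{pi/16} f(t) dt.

Use the identity cos^2(4*t) = (1 + cos(8*t))/2.
An antiderivative is F(t) = t/2 + sin(8*t)/16.
Then F(pi/16) - F(0) = (1/16 + pi/32) - (0) = 1/16 + pi/32.

1/16 + pi/32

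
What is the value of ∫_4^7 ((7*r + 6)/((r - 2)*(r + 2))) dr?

-7*log(2) + 2*log(3) + 5*log(5)

Factor the denominator: r**2 - 4 = (r + 2)(r - 2).
Partial fractions: (7*r + 6)/((r - 2)*(r + 2)) = 2/(r + 2) + 5/(r - 2).
An antiderivative is F(r) = 5*log(r - 2) + 2*log(r + 2).
Then F(7) - F(4) = (4*log(3) + 5*log(5)) - (2*log(3) + 7*log(2)) = -7*log(2) + 2*log(3) + 5*log(5).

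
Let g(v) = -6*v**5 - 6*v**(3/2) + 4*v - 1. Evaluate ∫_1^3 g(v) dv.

-3558/5 - 108*sqrt(3)/5

By the power rule, an antiderivative is F(v) = -v**6 - 12*v**(5/2)/5 + 2*v**2 - v.
Then F(3) - F(1) = (-714 - 108*sqrt(3)/5) - (-12/5) = -3558/5 - 108*sqrt(3)/5.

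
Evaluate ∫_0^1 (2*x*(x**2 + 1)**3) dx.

Let u = x**2 + 1, so du = 2*x dx. When x = 0, u = 1; when x = 1, u = 2.
The integral becomes ∫ u**3 du from 1 to 2, with antiderivative u**4/4.
Back in x: F(x) = (x**2 + 1)**4/4.
Then F(1) - F(0) = (4) - (1/4) = 15/4.

15/4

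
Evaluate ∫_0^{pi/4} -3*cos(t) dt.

-3*sqrt(2)/2

An antiderivative is F(t) = -3*sin(t).
Then F(pi/4) - F(0) = (-3*sqrt(2)/2) - (0) = -3*sqrt(2)/2.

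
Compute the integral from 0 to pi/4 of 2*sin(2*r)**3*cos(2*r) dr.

1/4

Let u = sin(2*r), so du = 2*cos(2*r) dr. When r = 0, u = 0; when r = pi/4, u = 1.
The integral becomes ∫ u**3 du from 0 to 1, with antiderivative u**4/4.
Back in r: F(r) = sin(2*r)**4/4.
Then F(pi/4) - F(0) = (1/4) - (0) = 1/4.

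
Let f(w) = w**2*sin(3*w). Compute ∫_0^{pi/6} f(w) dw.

-2/27 + pi/27

Integrate by parts twice (u = w^2, dv = sin(3*w) dw).
An antiderivative is F(w) = -w**2*cos(3*w)/3 + 2*w*sin(3*w)/9 + 2*cos(3*w)/27.
Then F(pi/6) - F(0) = (pi/27) - (2/27) = -2/27 + pi/27.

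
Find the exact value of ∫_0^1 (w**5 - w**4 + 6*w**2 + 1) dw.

By the power rule, an antiderivative is F(w) = w**6/6 - w**5/5 + 2*w**3 + w.
Then F(1) - F(0) = (89/30) - (0) = 89/30.

89/30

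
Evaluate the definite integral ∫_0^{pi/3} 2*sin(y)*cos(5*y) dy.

-3/8

Use the identity sin(y)cos(5*y) = [sin(6*y) + sin(-4*y)]/2.
An antiderivative is F(y) = cos(4*y)/4 - cos(6*y)/6.
Then F(pi/3) - F(0) = (-7/24) - (1/12) = -3/8.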